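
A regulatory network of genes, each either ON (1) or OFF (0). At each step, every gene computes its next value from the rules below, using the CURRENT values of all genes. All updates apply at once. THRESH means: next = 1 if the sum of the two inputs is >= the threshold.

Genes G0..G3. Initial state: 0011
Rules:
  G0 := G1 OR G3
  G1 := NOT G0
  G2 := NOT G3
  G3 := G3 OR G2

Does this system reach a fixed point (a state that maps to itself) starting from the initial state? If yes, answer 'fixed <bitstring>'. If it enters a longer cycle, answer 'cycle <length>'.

Step 0: 0011
Step 1: G0=G1|G3=0|1=1 G1=NOT G0=NOT 0=1 G2=NOT G3=NOT 1=0 G3=G3|G2=1|1=1 -> 1101
Step 2: G0=G1|G3=1|1=1 G1=NOT G0=NOT 1=0 G2=NOT G3=NOT 1=0 G3=G3|G2=1|0=1 -> 1001
Step 3: G0=G1|G3=0|1=1 G1=NOT G0=NOT 1=0 G2=NOT G3=NOT 1=0 G3=G3|G2=1|0=1 -> 1001
Fixed point reached at step 2: 1001

Answer: fixed 1001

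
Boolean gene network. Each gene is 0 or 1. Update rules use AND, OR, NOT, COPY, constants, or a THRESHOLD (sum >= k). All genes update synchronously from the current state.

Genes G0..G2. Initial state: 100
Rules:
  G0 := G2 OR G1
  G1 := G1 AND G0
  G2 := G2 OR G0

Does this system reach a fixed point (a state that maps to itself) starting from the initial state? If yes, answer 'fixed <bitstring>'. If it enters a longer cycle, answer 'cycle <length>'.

Answer: fixed 101

Derivation:
Step 0: 100
Step 1: G0=G2|G1=0|0=0 G1=G1&G0=0&1=0 G2=G2|G0=0|1=1 -> 001
Step 2: G0=G2|G1=1|0=1 G1=G1&G0=0&0=0 G2=G2|G0=1|0=1 -> 101
Step 3: G0=G2|G1=1|0=1 G1=G1&G0=0&1=0 G2=G2|G0=1|1=1 -> 101
Fixed point reached at step 2: 101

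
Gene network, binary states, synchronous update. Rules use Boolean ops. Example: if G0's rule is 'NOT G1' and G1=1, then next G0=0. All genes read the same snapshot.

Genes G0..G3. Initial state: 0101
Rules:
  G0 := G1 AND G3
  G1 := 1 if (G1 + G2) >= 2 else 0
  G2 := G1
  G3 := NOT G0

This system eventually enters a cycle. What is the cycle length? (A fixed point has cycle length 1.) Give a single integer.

Step 0: 0101
Step 1: G0=G1&G3=1&1=1 G1=(1+0>=2)=0 G2=G1=1 G3=NOT G0=NOT 0=1 -> 1011
Step 2: G0=G1&G3=0&1=0 G1=(0+1>=2)=0 G2=G1=0 G3=NOT G0=NOT 1=0 -> 0000
Step 3: G0=G1&G3=0&0=0 G1=(0+0>=2)=0 G2=G1=0 G3=NOT G0=NOT 0=1 -> 0001
Step 4: G0=G1&G3=0&1=0 G1=(0+0>=2)=0 G2=G1=0 G3=NOT G0=NOT 0=1 -> 0001
State from step 4 equals state from step 3 -> cycle length 1

Answer: 1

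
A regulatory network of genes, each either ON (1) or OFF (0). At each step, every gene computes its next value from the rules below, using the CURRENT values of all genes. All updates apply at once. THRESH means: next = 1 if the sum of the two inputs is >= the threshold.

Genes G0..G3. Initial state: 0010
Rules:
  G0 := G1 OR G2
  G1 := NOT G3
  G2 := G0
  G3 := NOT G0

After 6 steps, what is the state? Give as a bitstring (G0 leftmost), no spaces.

Step 1: G0=G1|G2=0|1=1 G1=NOT G3=NOT 0=1 G2=G0=0 G3=NOT G0=NOT 0=1 -> 1101
Step 2: G0=G1|G2=1|0=1 G1=NOT G3=NOT 1=0 G2=G0=1 G3=NOT G0=NOT 1=0 -> 1010
Step 3: G0=G1|G2=0|1=1 G1=NOT G3=NOT 0=1 G2=G0=1 G3=NOT G0=NOT 1=0 -> 1110
Step 4: G0=G1|G2=1|1=1 G1=NOT G3=NOT 0=1 G2=G0=1 G3=NOT G0=NOT 1=0 -> 1110
Step 5: G0=G1|G2=1|1=1 G1=NOT G3=NOT 0=1 G2=G0=1 G3=NOT G0=NOT 1=0 -> 1110
Step 6: G0=G1|G2=1|1=1 G1=NOT G3=NOT 0=1 G2=G0=1 G3=NOT G0=NOT 1=0 -> 1110

1110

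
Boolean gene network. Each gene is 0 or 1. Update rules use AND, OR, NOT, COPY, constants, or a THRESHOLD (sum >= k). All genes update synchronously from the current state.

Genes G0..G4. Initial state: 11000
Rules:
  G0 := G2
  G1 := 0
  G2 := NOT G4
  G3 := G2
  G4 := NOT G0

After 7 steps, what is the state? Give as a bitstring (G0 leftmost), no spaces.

Step 1: G0=G2=0 G1=0(const) G2=NOT G4=NOT 0=1 G3=G2=0 G4=NOT G0=NOT 1=0 -> 00100
Step 2: G0=G2=1 G1=0(const) G2=NOT G4=NOT 0=1 G3=G2=1 G4=NOT G0=NOT 0=1 -> 10111
Step 3: G0=G2=1 G1=0(const) G2=NOT G4=NOT 1=0 G3=G2=1 G4=NOT G0=NOT 1=0 -> 10010
Step 4: G0=G2=0 G1=0(const) G2=NOT G4=NOT 0=1 G3=G2=0 G4=NOT G0=NOT 1=0 -> 00100
Step 5: G0=G2=1 G1=0(const) G2=NOT G4=NOT 0=1 G3=G2=1 G4=NOT G0=NOT 0=1 -> 10111
Step 6: G0=G2=1 G1=0(const) G2=NOT G4=NOT 1=0 G3=G2=1 G4=NOT G0=NOT 1=0 -> 10010
Step 7: G0=G2=0 G1=0(const) G2=NOT G4=NOT 0=1 G3=G2=0 G4=NOT G0=NOT 1=0 -> 00100

00100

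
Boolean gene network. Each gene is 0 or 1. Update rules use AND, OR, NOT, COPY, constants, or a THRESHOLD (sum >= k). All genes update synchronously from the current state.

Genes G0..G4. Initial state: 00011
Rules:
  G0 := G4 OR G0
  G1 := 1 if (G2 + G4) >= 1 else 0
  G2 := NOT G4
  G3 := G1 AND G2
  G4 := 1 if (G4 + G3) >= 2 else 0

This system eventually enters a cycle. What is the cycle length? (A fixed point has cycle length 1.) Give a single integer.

Answer: 1

Derivation:
Step 0: 00011
Step 1: G0=G4|G0=1|0=1 G1=(0+1>=1)=1 G2=NOT G4=NOT 1=0 G3=G1&G2=0&0=0 G4=(1+1>=2)=1 -> 11001
Step 2: G0=G4|G0=1|1=1 G1=(0+1>=1)=1 G2=NOT G4=NOT 1=0 G3=G1&G2=1&0=0 G4=(1+0>=2)=0 -> 11000
Step 3: G0=G4|G0=0|1=1 G1=(0+0>=1)=0 G2=NOT G4=NOT 0=1 G3=G1&G2=1&0=0 G4=(0+0>=2)=0 -> 10100
Step 4: G0=G4|G0=0|1=1 G1=(1+0>=1)=1 G2=NOT G4=NOT 0=1 G3=G1&G2=0&1=0 G4=(0+0>=2)=0 -> 11100
Step 5: G0=G4|G0=0|1=1 G1=(1+0>=1)=1 G2=NOT G4=NOT 0=1 G3=G1&G2=1&1=1 G4=(0+0>=2)=0 -> 11110
Step 6: G0=G4|G0=0|1=1 G1=(1+0>=1)=1 G2=NOT G4=NOT 0=1 G3=G1&G2=1&1=1 G4=(0+1>=2)=0 -> 11110
State from step 6 equals state from step 5 -> cycle length 1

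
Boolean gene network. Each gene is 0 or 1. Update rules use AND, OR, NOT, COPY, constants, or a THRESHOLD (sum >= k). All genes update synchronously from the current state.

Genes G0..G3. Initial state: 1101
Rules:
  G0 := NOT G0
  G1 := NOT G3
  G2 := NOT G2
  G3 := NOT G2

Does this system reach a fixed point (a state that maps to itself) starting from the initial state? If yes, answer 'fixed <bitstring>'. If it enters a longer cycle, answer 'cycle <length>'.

Step 0: 1101
Step 1: G0=NOT G0=NOT 1=0 G1=NOT G3=NOT 1=0 G2=NOT G2=NOT 0=1 G3=NOT G2=NOT 0=1 -> 0011
Step 2: G0=NOT G0=NOT 0=1 G1=NOT G3=NOT 1=0 G2=NOT G2=NOT 1=0 G3=NOT G2=NOT 1=0 -> 1000
Step 3: G0=NOT G0=NOT 1=0 G1=NOT G3=NOT 0=1 G2=NOT G2=NOT 0=1 G3=NOT G2=NOT 0=1 -> 0111
Step 4: G0=NOT G0=NOT 0=1 G1=NOT G3=NOT 1=0 G2=NOT G2=NOT 1=0 G3=NOT G2=NOT 1=0 -> 1000
Cycle of length 2 starting at step 2 -> no fixed point

Answer: cycle 2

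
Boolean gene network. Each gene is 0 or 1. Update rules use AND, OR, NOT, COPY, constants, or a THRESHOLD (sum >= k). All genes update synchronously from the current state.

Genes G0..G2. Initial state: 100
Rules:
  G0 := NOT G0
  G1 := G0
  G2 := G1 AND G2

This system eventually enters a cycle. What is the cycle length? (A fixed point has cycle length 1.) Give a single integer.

Answer: 2

Derivation:
Step 0: 100
Step 1: G0=NOT G0=NOT 1=0 G1=G0=1 G2=G1&G2=0&0=0 -> 010
Step 2: G0=NOT G0=NOT 0=1 G1=G0=0 G2=G1&G2=1&0=0 -> 100
State from step 2 equals state from step 0 -> cycle length 2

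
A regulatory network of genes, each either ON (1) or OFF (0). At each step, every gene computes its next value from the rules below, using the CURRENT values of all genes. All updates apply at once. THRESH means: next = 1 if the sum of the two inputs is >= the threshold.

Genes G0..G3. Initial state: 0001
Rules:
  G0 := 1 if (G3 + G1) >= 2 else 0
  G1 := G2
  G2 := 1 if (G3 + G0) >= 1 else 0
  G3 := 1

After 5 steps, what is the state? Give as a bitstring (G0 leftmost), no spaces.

Step 1: G0=(1+0>=2)=0 G1=G2=0 G2=(1+0>=1)=1 G3=1(const) -> 0011
Step 2: G0=(1+0>=2)=0 G1=G2=1 G2=(1+0>=1)=1 G3=1(const) -> 0111
Step 3: G0=(1+1>=2)=1 G1=G2=1 G2=(1+0>=1)=1 G3=1(const) -> 1111
Step 4: G0=(1+1>=2)=1 G1=G2=1 G2=(1+1>=1)=1 G3=1(const) -> 1111
Step 5: G0=(1+1>=2)=1 G1=G2=1 G2=(1+1>=1)=1 G3=1(const) -> 1111

1111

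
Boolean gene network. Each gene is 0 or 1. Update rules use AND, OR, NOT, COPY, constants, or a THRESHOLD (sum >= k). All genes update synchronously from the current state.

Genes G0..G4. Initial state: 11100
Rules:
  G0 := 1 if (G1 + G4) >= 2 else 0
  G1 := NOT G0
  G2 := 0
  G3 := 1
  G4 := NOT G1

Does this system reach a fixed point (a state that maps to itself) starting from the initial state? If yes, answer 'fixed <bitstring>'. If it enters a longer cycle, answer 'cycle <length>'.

Step 0: 11100
Step 1: G0=(1+0>=2)=0 G1=NOT G0=NOT 1=0 G2=0(const) G3=1(const) G4=NOT G1=NOT 1=0 -> 00010
Step 2: G0=(0+0>=2)=0 G1=NOT G0=NOT 0=1 G2=0(const) G3=1(const) G4=NOT G1=NOT 0=1 -> 01011
Step 3: G0=(1+1>=2)=1 G1=NOT G0=NOT 0=1 G2=0(const) G3=1(const) G4=NOT G1=NOT 1=0 -> 11010
Step 4: G0=(1+0>=2)=0 G1=NOT G0=NOT 1=0 G2=0(const) G3=1(const) G4=NOT G1=NOT 1=0 -> 00010
Cycle of length 3 starting at step 1 -> no fixed point

Answer: cycle 3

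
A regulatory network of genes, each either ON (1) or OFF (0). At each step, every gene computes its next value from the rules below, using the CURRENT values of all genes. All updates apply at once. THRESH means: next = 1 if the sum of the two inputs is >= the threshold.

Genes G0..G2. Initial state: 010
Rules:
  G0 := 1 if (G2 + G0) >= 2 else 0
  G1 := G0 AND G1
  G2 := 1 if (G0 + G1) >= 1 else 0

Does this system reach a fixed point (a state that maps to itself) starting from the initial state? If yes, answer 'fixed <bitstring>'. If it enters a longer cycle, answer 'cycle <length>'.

Answer: fixed 000

Derivation:
Step 0: 010
Step 1: G0=(0+0>=2)=0 G1=G0&G1=0&1=0 G2=(0+1>=1)=1 -> 001
Step 2: G0=(1+0>=2)=0 G1=G0&G1=0&0=0 G2=(0+0>=1)=0 -> 000
Step 3: G0=(0+0>=2)=0 G1=G0&G1=0&0=0 G2=(0+0>=1)=0 -> 000
Fixed point reached at step 2: 000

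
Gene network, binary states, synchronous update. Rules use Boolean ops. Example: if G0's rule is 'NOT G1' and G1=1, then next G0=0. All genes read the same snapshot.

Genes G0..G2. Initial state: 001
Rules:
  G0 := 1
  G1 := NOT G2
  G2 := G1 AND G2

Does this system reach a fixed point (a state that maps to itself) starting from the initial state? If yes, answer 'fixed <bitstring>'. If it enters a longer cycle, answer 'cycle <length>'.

Answer: fixed 110

Derivation:
Step 0: 001
Step 1: G0=1(const) G1=NOT G2=NOT 1=0 G2=G1&G2=0&1=0 -> 100
Step 2: G0=1(const) G1=NOT G2=NOT 0=1 G2=G1&G2=0&0=0 -> 110
Step 3: G0=1(const) G1=NOT G2=NOT 0=1 G2=G1&G2=1&0=0 -> 110
Fixed point reached at step 2: 110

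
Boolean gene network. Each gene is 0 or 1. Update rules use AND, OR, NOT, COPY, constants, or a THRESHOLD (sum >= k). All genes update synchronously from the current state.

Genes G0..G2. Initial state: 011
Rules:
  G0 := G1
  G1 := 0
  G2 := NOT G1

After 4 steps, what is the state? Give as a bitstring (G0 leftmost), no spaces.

Step 1: G0=G1=1 G1=0(const) G2=NOT G1=NOT 1=0 -> 100
Step 2: G0=G1=0 G1=0(const) G2=NOT G1=NOT 0=1 -> 001
Step 3: G0=G1=0 G1=0(const) G2=NOT G1=NOT 0=1 -> 001
Step 4: G0=G1=0 G1=0(const) G2=NOT G1=NOT 0=1 -> 001

001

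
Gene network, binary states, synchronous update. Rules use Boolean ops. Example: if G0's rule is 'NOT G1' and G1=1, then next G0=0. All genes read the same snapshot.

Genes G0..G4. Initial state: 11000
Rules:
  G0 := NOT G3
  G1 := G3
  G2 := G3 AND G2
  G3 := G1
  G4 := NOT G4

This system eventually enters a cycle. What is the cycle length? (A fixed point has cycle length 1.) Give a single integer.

Answer: 2

Derivation:
Step 0: 11000
Step 1: G0=NOT G3=NOT 0=1 G1=G3=0 G2=G3&G2=0&0=0 G3=G1=1 G4=NOT G4=NOT 0=1 -> 10011
Step 2: G0=NOT G3=NOT 1=0 G1=G3=1 G2=G3&G2=1&0=0 G3=G1=0 G4=NOT G4=NOT 1=0 -> 01000
Step 3: G0=NOT G3=NOT 0=1 G1=G3=0 G2=G3&G2=0&0=0 G3=G1=1 G4=NOT G4=NOT 0=1 -> 10011
State from step 3 equals state from step 1 -> cycle length 2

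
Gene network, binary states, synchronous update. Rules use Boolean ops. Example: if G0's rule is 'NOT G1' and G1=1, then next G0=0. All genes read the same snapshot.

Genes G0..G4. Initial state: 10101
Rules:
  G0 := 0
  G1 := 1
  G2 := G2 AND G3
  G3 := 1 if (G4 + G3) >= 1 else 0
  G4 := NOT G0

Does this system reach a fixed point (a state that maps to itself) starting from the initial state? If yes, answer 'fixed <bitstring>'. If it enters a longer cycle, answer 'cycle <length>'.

Answer: fixed 01011

Derivation:
Step 0: 10101
Step 1: G0=0(const) G1=1(const) G2=G2&G3=1&0=0 G3=(1+0>=1)=1 G4=NOT G0=NOT 1=0 -> 01010
Step 2: G0=0(const) G1=1(const) G2=G2&G3=0&1=0 G3=(0+1>=1)=1 G4=NOT G0=NOT 0=1 -> 01011
Step 3: G0=0(const) G1=1(const) G2=G2&G3=0&1=0 G3=(1+1>=1)=1 G4=NOT G0=NOT 0=1 -> 01011
Fixed point reached at step 2: 01011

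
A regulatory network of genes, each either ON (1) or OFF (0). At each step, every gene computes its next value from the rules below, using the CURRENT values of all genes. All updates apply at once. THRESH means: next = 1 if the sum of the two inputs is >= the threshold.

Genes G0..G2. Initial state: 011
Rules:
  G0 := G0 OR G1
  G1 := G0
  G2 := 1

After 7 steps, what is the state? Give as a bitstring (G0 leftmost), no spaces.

Step 1: G0=G0|G1=0|1=1 G1=G0=0 G2=1(const) -> 101
Step 2: G0=G0|G1=1|0=1 G1=G0=1 G2=1(const) -> 111
Step 3: G0=G0|G1=1|1=1 G1=G0=1 G2=1(const) -> 111
Step 4: G0=G0|G1=1|1=1 G1=G0=1 G2=1(const) -> 111
Step 5: G0=G0|G1=1|1=1 G1=G0=1 G2=1(const) -> 111
Step 6: G0=G0|G1=1|1=1 G1=G0=1 G2=1(const) -> 111
Step 7: G0=G0|G1=1|1=1 G1=G0=1 G2=1(const) -> 111

111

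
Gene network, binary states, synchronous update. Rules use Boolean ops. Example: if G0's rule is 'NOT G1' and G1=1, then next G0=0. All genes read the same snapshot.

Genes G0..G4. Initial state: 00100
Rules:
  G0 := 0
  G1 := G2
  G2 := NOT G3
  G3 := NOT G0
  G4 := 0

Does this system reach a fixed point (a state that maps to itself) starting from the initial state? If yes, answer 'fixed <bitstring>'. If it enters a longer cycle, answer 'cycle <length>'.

Answer: fixed 00010

Derivation:
Step 0: 00100
Step 1: G0=0(const) G1=G2=1 G2=NOT G3=NOT 0=1 G3=NOT G0=NOT 0=1 G4=0(const) -> 01110
Step 2: G0=0(const) G1=G2=1 G2=NOT G3=NOT 1=0 G3=NOT G0=NOT 0=1 G4=0(const) -> 01010
Step 3: G0=0(const) G1=G2=0 G2=NOT G3=NOT 1=0 G3=NOT G0=NOT 0=1 G4=0(const) -> 00010
Step 4: G0=0(const) G1=G2=0 G2=NOT G3=NOT 1=0 G3=NOT G0=NOT 0=1 G4=0(const) -> 00010
Fixed point reached at step 3: 00010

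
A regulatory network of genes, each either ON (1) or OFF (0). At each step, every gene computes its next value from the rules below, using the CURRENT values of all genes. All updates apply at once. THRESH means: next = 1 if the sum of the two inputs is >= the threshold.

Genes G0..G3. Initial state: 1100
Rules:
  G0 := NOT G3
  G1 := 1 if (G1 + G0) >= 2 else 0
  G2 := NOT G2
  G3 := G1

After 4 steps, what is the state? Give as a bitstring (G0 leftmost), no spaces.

Step 1: G0=NOT G3=NOT 0=1 G1=(1+1>=2)=1 G2=NOT G2=NOT 0=1 G3=G1=1 -> 1111
Step 2: G0=NOT G3=NOT 1=0 G1=(1+1>=2)=1 G2=NOT G2=NOT 1=0 G3=G1=1 -> 0101
Step 3: G0=NOT G3=NOT 1=0 G1=(1+0>=2)=0 G2=NOT G2=NOT 0=1 G3=G1=1 -> 0011
Step 4: G0=NOT G3=NOT 1=0 G1=(0+0>=2)=0 G2=NOT G2=NOT 1=0 G3=G1=0 -> 0000

0000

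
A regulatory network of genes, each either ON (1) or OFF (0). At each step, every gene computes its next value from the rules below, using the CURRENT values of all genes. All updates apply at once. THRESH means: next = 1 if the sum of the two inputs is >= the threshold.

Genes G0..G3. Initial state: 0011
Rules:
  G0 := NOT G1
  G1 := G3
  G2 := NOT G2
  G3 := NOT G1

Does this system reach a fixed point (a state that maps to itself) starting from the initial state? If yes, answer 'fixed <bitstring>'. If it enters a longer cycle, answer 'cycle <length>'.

Answer: cycle 4

Derivation:
Step 0: 0011
Step 1: G0=NOT G1=NOT 0=1 G1=G3=1 G2=NOT G2=NOT 1=0 G3=NOT G1=NOT 0=1 -> 1101
Step 2: G0=NOT G1=NOT 1=0 G1=G3=1 G2=NOT G2=NOT 0=1 G3=NOT G1=NOT 1=0 -> 0110
Step 3: G0=NOT G1=NOT 1=0 G1=G3=0 G2=NOT G2=NOT 1=0 G3=NOT G1=NOT 1=0 -> 0000
Step 4: G0=NOT G1=NOT 0=1 G1=G3=0 G2=NOT G2=NOT 0=1 G3=NOT G1=NOT 0=1 -> 1011
Step 5: G0=NOT G1=NOT 0=1 G1=G3=1 G2=NOT G2=NOT 1=0 G3=NOT G1=NOT 0=1 -> 1101
Cycle of length 4 starting at step 1 -> no fixed point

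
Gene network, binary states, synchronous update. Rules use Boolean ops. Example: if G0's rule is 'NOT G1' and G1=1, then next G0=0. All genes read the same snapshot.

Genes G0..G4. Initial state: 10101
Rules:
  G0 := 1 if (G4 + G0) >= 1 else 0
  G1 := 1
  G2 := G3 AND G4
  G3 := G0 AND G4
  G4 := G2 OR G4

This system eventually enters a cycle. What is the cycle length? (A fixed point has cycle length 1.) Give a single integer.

Answer: 1

Derivation:
Step 0: 10101
Step 1: G0=(1+1>=1)=1 G1=1(const) G2=G3&G4=0&1=0 G3=G0&G4=1&1=1 G4=G2|G4=1|1=1 -> 11011
Step 2: G0=(1+1>=1)=1 G1=1(const) G2=G3&G4=1&1=1 G3=G0&G4=1&1=1 G4=G2|G4=0|1=1 -> 11111
Step 3: G0=(1+1>=1)=1 G1=1(const) G2=G3&G4=1&1=1 G3=G0&G4=1&1=1 G4=G2|G4=1|1=1 -> 11111
State from step 3 equals state from step 2 -> cycle length 1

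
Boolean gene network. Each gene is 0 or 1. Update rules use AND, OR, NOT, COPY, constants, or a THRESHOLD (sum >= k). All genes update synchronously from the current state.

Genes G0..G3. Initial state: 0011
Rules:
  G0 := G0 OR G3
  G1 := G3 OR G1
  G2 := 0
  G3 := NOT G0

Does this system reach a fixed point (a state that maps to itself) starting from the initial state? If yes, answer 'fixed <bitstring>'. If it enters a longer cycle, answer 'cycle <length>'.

Answer: fixed 1100

Derivation:
Step 0: 0011
Step 1: G0=G0|G3=0|1=1 G1=G3|G1=1|0=1 G2=0(const) G3=NOT G0=NOT 0=1 -> 1101
Step 2: G0=G0|G3=1|1=1 G1=G3|G1=1|1=1 G2=0(const) G3=NOT G0=NOT 1=0 -> 1100
Step 3: G0=G0|G3=1|0=1 G1=G3|G1=0|1=1 G2=0(const) G3=NOT G0=NOT 1=0 -> 1100
Fixed point reached at step 2: 1100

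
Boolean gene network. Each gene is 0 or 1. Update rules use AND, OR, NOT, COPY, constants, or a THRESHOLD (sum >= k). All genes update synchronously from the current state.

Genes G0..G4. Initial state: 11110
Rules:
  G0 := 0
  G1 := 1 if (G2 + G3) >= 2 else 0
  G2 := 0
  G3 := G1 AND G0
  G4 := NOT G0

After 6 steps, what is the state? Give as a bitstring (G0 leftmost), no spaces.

Step 1: G0=0(const) G1=(1+1>=2)=1 G2=0(const) G3=G1&G0=1&1=1 G4=NOT G0=NOT 1=0 -> 01010
Step 2: G0=0(const) G1=(0+1>=2)=0 G2=0(const) G3=G1&G0=1&0=0 G4=NOT G0=NOT 0=1 -> 00001
Step 3: G0=0(const) G1=(0+0>=2)=0 G2=0(const) G3=G1&G0=0&0=0 G4=NOT G0=NOT 0=1 -> 00001
Step 4: G0=0(const) G1=(0+0>=2)=0 G2=0(const) G3=G1&G0=0&0=0 G4=NOT G0=NOT 0=1 -> 00001
Step 5: G0=0(const) G1=(0+0>=2)=0 G2=0(const) G3=G1&G0=0&0=0 G4=NOT G0=NOT 0=1 -> 00001
Step 6: G0=0(const) G1=(0+0>=2)=0 G2=0(const) G3=G1&G0=0&0=0 G4=NOT G0=NOT 0=1 -> 00001

00001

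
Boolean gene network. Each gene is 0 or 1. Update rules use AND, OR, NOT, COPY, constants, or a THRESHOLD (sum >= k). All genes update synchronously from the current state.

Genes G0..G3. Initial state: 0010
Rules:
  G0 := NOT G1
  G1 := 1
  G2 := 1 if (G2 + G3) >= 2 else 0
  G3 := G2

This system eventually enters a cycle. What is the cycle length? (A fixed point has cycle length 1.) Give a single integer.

Step 0: 0010
Step 1: G0=NOT G1=NOT 0=1 G1=1(const) G2=(1+0>=2)=0 G3=G2=1 -> 1101
Step 2: G0=NOT G1=NOT 1=0 G1=1(const) G2=(0+1>=2)=0 G3=G2=0 -> 0100
Step 3: G0=NOT G1=NOT 1=0 G1=1(const) G2=(0+0>=2)=0 G3=G2=0 -> 0100
State from step 3 equals state from step 2 -> cycle length 1

Answer: 1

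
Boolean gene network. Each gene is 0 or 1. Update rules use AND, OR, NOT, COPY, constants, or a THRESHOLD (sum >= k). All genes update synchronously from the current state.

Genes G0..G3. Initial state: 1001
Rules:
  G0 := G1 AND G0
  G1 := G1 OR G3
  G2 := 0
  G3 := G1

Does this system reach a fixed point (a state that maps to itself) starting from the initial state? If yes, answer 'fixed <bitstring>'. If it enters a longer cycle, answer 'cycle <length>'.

Answer: fixed 0101

Derivation:
Step 0: 1001
Step 1: G0=G1&G0=0&1=0 G1=G1|G3=0|1=1 G2=0(const) G3=G1=0 -> 0100
Step 2: G0=G1&G0=1&0=0 G1=G1|G3=1|0=1 G2=0(const) G3=G1=1 -> 0101
Step 3: G0=G1&G0=1&0=0 G1=G1|G3=1|1=1 G2=0(const) G3=G1=1 -> 0101
Fixed point reached at step 2: 0101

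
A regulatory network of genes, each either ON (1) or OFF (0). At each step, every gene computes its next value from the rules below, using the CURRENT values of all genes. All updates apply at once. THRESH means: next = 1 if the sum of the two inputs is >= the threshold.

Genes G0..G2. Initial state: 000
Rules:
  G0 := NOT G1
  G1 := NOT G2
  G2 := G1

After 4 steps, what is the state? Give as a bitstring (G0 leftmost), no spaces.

Step 1: G0=NOT G1=NOT 0=1 G1=NOT G2=NOT 0=1 G2=G1=0 -> 110
Step 2: G0=NOT G1=NOT 1=0 G1=NOT G2=NOT 0=1 G2=G1=1 -> 011
Step 3: G0=NOT G1=NOT 1=0 G1=NOT G2=NOT 1=0 G2=G1=1 -> 001
Step 4: G0=NOT G1=NOT 0=1 G1=NOT G2=NOT 1=0 G2=G1=0 -> 100

100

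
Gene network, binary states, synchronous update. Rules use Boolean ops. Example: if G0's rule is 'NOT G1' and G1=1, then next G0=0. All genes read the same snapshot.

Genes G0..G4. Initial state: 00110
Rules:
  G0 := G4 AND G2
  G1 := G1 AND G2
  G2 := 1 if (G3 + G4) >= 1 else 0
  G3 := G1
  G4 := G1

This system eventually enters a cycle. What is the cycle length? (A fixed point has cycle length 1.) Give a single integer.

Answer: 1

Derivation:
Step 0: 00110
Step 1: G0=G4&G2=0&1=0 G1=G1&G2=0&1=0 G2=(1+0>=1)=1 G3=G1=0 G4=G1=0 -> 00100
Step 2: G0=G4&G2=0&1=0 G1=G1&G2=0&1=0 G2=(0+0>=1)=0 G3=G1=0 G4=G1=0 -> 00000
Step 3: G0=G4&G2=0&0=0 G1=G1&G2=0&0=0 G2=(0+0>=1)=0 G3=G1=0 G4=G1=0 -> 00000
State from step 3 equals state from step 2 -> cycle length 1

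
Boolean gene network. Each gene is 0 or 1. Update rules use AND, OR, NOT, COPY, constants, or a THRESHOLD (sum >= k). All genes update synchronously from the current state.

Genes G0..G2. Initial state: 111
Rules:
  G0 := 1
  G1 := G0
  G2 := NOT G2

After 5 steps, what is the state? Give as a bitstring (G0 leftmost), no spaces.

Step 1: G0=1(const) G1=G0=1 G2=NOT G2=NOT 1=0 -> 110
Step 2: G0=1(const) G1=G0=1 G2=NOT G2=NOT 0=1 -> 111
Step 3: G0=1(const) G1=G0=1 G2=NOT G2=NOT 1=0 -> 110
Step 4: G0=1(const) G1=G0=1 G2=NOT G2=NOT 0=1 -> 111
Step 5: G0=1(const) G1=G0=1 G2=NOT G2=NOT 1=0 -> 110

110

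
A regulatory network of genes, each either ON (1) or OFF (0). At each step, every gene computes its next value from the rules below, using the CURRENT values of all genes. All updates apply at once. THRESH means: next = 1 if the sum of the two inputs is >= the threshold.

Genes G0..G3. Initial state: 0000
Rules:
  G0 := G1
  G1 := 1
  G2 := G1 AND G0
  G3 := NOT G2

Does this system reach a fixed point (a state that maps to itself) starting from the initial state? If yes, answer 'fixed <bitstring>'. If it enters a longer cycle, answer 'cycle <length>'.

Answer: fixed 1110

Derivation:
Step 0: 0000
Step 1: G0=G1=0 G1=1(const) G2=G1&G0=0&0=0 G3=NOT G2=NOT 0=1 -> 0101
Step 2: G0=G1=1 G1=1(const) G2=G1&G0=1&0=0 G3=NOT G2=NOT 0=1 -> 1101
Step 3: G0=G1=1 G1=1(const) G2=G1&G0=1&1=1 G3=NOT G2=NOT 0=1 -> 1111
Step 4: G0=G1=1 G1=1(const) G2=G1&G0=1&1=1 G3=NOT G2=NOT 1=0 -> 1110
Step 5: G0=G1=1 G1=1(const) G2=G1&G0=1&1=1 G3=NOT G2=NOT 1=0 -> 1110
Fixed point reached at step 4: 1110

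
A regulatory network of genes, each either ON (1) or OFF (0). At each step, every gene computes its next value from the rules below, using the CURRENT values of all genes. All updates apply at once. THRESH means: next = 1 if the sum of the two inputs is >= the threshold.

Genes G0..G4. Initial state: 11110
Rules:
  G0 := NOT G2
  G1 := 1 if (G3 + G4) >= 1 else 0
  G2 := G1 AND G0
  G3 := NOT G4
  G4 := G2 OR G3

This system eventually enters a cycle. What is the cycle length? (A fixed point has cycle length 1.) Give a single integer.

Answer: 7

Derivation:
Step 0: 11110
Step 1: G0=NOT G2=NOT 1=0 G1=(1+0>=1)=1 G2=G1&G0=1&1=1 G3=NOT G4=NOT 0=1 G4=G2|G3=1|1=1 -> 01111
Step 2: G0=NOT G2=NOT 1=0 G1=(1+1>=1)=1 G2=G1&G0=1&0=0 G3=NOT G4=NOT 1=0 G4=G2|G3=1|1=1 -> 01001
Step 3: G0=NOT G2=NOT 0=1 G1=(0+1>=1)=1 G2=G1&G0=1&0=0 G3=NOT G4=NOT 1=0 G4=G2|G3=0|0=0 -> 11000
Step 4: G0=NOT G2=NOT 0=1 G1=(0+0>=1)=0 G2=G1&G0=1&1=1 G3=NOT G4=NOT 0=1 G4=G2|G3=0|0=0 -> 10110
Step 5: G0=NOT G2=NOT 1=0 G1=(1+0>=1)=1 G2=G1&G0=0&1=0 G3=NOT G4=NOT 0=1 G4=G2|G3=1|1=1 -> 01011
Step 6: G0=NOT G2=NOT 0=1 G1=(1+1>=1)=1 G2=G1&G0=1&0=0 G3=NOT G4=NOT 1=0 G4=G2|G3=0|1=1 -> 11001
Step 7: G0=NOT G2=NOT 0=1 G1=(0+1>=1)=1 G2=G1&G0=1&1=1 G3=NOT G4=NOT 1=0 G4=G2|G3=0|0=0 -> 11100
Step 8: G0=NOT G2=NOT 1=0 G1=(0+0>=1)=0 G2=G1&G0=1&1=1 G3=NOT G4=NOT 0=1 G4=G2|G3=1|0=1 -> 00111
Step 9: G0=NOT G2=NOT 1=0 G1=(1+1>=1)=1 G2=G1&G0=0&0=0 G3=NOT G4=NOT 1=0 G4=G2|G3=1|1=1 -> 01001
State from step 9 equals state from step 2 -> cycle length 7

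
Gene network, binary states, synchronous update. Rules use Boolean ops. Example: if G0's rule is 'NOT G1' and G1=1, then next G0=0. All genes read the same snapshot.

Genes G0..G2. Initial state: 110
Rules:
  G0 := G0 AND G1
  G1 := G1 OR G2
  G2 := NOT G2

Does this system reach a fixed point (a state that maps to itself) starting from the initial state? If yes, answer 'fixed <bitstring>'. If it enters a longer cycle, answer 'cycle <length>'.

Answer: cycle 2

Derivation:
Step 0: 110
Step 1: G0=G0&G1=1&1=1 G1=G1|G2=1|0=1 G2=NOT G2=NOT 0=1 -> 111
Step 2: G0=G0&G1=1&1=1 G1=G1|G2=1|1=1 G2=NOT G2=NOT 1=0 -> 110
Cycle of length 2 starting at step 0 -> no fixed point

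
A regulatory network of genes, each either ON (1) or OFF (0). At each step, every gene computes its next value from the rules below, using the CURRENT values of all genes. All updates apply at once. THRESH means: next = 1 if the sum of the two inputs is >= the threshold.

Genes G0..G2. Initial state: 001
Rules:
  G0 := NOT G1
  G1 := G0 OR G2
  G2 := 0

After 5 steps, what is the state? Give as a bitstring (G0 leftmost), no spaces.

Step 1: G0=NOT G1=NOT 0=1 G1=G0|G2=0|1=1 G2=0(const) -> 110
Step 2: G0=NOT G1=NOT 1=0 G1=G0|G2=1|0=1 G2=0(const) -> 010
Step 3: G0=NOT G1=NOT 1=0 G1=G0|G2=0|0=0 G2=0(const) -> 000
Step 4: G0=NOT G1=NOT 0=1 G1=G0|G2=0|0=0 G2=0(const) -> 100
Step 5: G0=NOT G1=NOT 0=1 G1=G0|G2=1|0=1 G2=0(const) -> 110

110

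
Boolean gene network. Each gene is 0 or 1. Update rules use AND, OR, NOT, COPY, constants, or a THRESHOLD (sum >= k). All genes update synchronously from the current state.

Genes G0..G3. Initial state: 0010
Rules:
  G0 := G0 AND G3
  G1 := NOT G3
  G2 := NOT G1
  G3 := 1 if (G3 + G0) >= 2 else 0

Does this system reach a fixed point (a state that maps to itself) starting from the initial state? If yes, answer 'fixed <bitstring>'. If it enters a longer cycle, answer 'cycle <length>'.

Answer: fixed 0100

Derivation:
Step 0: 0010
Step 1: G0=G0&G3=0&0=0 G1=NOT G3=NOT 0=1 G2=NOT G1=NOT 0=1 G3=(0+0>=2)=0 -> 0110
Step 2: G0=G0&G3=0&0=0 G1=NOT G3=NOT 0=1 G2=NOT G1=NOT 1=0 G3=(0+0>=2)=0 -> 0100
Step 3: G0=G0&G3=0&0=0 G1=NOT G3=NOT 0=1 G2=NOT G1=NOT 1=0 G3=(0+0>=2)=0 -> 0100
Fixed point reached at step 2: 0100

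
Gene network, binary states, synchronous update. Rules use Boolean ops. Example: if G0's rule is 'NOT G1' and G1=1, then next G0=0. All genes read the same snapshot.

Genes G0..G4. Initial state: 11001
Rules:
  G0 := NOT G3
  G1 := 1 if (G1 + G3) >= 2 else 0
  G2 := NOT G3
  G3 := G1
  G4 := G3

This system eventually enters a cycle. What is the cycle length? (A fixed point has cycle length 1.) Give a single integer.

Step 0: 11001
Step 1: G0=NOT G3=NOT 0=1 G1=(1+0>=2)=0 G2=NOT G3=NOT 0=1 G3=G1=1 G4=G3=0 -> 10110
Step 2: G0=NOT G3=NOT 1=0 G1=(0+1>=2)=0 G2=NOT G3=NOT 1=0 G3=G1=0 G4=G3=1 -> 00001
Step 3: G0=NOT G3=NOT 0=1 G1=(0+0>=2)=0 G2=NOT G3=NOT 0=1 G3=G1=0 G4=G3=0 -> 10100
Step 4: G0=NOT G3=NOT 0=1 G1=(0+0>=2)=0 G2=NOT G3=NOT 0=1 G3=G1=0 G4=G3=0 -> 10100
State from step 4 equals state from step 3 -> cycle length 1

Answer: 1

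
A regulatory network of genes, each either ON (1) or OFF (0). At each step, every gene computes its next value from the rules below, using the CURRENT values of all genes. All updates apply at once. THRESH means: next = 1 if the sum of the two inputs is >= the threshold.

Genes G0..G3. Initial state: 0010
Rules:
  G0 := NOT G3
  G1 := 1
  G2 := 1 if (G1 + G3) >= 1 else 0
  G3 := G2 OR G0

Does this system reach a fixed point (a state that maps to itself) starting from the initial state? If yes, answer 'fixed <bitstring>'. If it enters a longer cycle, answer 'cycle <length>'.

Answer: fixed 0111

Derivation:
Step 0: 0010
Step 1: G0=NOT G3=NOT 0=1 G1=1(const) G2=(0+0>=1)=0 G3=G2|G0=1|0=1 -> 1101
Step 2: G0=NOT G3=NOT 1=0 G1=1(const) G2=(1+1>=1)=1 G3=G2|G0=0|1=1 -> 0111
Step 3: G0=NOT G3=NOT 1=0 G1=1(const) G2=(1+1>=1)=1 G3=G2|G0=1|0=1 -> 0111
Fixed point reached at step 2: 0111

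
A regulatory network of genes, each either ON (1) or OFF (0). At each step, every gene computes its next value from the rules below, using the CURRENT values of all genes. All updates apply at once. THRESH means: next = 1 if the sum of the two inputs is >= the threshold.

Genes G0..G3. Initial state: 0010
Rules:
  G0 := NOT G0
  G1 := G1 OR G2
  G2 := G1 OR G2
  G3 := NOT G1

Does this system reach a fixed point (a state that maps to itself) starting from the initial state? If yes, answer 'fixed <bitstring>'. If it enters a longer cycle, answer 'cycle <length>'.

Step 0: 0010
Step 1: G0=NOT G0=NOT 0=1 G1=G1|G2=0|1=1 G2=G1|G2=0|1=1 G3=NOT G1=NOT 0=1 -> 1111
Step 2: G0=NOT G0=NOT 1=0 G1=G1|G2=1|1=1 G2=G1|G2=1|1=1 G3=NOT G1=NOT 1=0 -> 0110
Step 3: G0=NOT G0=NOT 0=1 G1=G1|G2=1|1=1 G2=G1|G2=1|1=1 G3=NOT G1=NOT 1=0 -> 1110
Step 4: G0=NOT G0=NOT 1=0 G1=G1|G2=1|1=1 G2=G1|G2=1|1=1 G3=NOT G1=NOT 1=0 -> 0110
Cycle of length 2 starting at step 2 -> no fixed point

Answer: cycle 2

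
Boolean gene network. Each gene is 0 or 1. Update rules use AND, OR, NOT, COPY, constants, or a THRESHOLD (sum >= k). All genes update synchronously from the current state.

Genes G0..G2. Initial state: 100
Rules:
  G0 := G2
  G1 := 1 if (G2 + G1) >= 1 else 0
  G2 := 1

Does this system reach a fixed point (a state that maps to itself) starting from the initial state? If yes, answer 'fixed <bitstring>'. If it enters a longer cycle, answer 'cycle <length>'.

Answer: fixed 111

Derivation:
Step 0: 100
Step 1: G0=G2=0 G1=(0+0>=1)=0 G2=1(const) -> 001
Step 2: G0=G2=1 G1=(1+0>=1)=1 G2=1(const) -> 111
Step 3: G0=G2=1 G1=(1+1>=1)=1 G2=1(const) -> 111
Fixed point reached at step 2: 111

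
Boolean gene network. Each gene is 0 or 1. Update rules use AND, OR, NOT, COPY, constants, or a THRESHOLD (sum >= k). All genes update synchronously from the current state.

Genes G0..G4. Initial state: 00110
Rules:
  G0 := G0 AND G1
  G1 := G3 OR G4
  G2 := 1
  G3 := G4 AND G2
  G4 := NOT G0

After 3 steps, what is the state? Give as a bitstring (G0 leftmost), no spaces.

Step 1: G0=G0&G1=0&0=0 G1=G3|G4=1|0=1 G2=1(const) G3=G4&G2=0&1=0 G4=NOT G0=NOT 0=1 -> 01101
Step 2: G0=G0&G1=0&1=0 G1=G3|G4=0|1=1 G2=1(const) G3=G4&G2=1&1=1 G4=NOT G0=NOT 0=1 -> 01111
Step 3: G0=G0&G1=0&1=0 G1=G3|G4=1|1=1 G2=1(const) G3=G4&G2=1&1=1 G4=NOT G0=NOT 0=1 -> 01111

01111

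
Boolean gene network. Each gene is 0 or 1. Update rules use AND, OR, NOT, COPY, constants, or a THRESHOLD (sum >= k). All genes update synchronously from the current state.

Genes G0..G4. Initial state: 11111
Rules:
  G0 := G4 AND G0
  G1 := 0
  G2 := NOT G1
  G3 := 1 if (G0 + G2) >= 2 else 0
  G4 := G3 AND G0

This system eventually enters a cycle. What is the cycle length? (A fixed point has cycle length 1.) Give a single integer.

Step 0: 11111
Step 1: G0=G4&G0=1&1=1 G1=0(const) G2=NOT G1=NOT 1=0 G3=(1+1>=2)=1 G4=G3&G0=1&1=1 -> 10011
Step 2: G0=G4&G0=1&1=1 G1=0(const) G2=NOT G1=NOT 0=1 G3=(1+0>=2)=0 G4=G3&G0=1&1=1 -> 10101
Step 3: G0=G4&G0=1&1=1 G1=0(const) G2=NOT G1=NOT 0=1 G3=(1+1>=2)=1 G4=G3&G0=0&1=0 -> 10110
Step 4: G0=G4&G0=0&1=0 G1=0(const) G2=NOT G1=NOT 0=1 G3=(1+1>=2)=1 G4=G3&G0=1&1=1 -> 00111
Step 5: G0=G4&G0=1&0=0 G1=0(const) G2=NOT G1=NOT 0=1 G3=(0+1>=2)=0 G4=G3&G0=1&0=0 -> 00100
Step 6: G0=G4&G0=0&0=0 G1=0(const) G2=NOT G1=NOT 0=1 G3=(0+1>=2)=0 G4=G3&G0=0&0=0 -> 00100
State from step 6 equals state from step 5 -> cycle length 1

Answer: 1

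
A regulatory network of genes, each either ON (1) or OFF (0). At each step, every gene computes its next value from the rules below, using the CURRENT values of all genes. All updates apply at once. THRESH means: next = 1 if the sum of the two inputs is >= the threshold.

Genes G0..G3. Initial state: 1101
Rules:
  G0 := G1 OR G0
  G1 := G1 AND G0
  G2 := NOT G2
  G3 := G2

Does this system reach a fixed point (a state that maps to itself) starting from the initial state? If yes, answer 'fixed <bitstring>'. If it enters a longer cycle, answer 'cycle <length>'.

Step 0: 1101
Step 1: G0=G1|G0=1|1=1 G1=G1&G0=1&1=1 G2=NOT G2=NOT 0=1 G3=G2=0 -> 1110
Step 2: G0=G1|G0=1|1=1 G1=G1&G0=1&1=1 G2=NOT G2=NOT 1=0 G3=G2=1 -> 1101
Cycle of length 2 starting at step 0 -> no fixed point

Answer: cycle 2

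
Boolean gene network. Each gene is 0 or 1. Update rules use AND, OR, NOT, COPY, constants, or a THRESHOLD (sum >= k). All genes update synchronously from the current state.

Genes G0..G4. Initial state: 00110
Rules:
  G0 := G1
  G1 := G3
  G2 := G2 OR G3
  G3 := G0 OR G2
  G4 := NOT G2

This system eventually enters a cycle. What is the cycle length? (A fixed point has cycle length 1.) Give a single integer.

Step 0: 00110
Step 1: G0=G1=0 G1=G3=1 G2=G2|G3=1|1=1 G3=G0|G2=0|1=1 G4=NOT G2=NOT 1=0 -> 01110
Step 2: G0=G1=1 G1=G3=1 G2=G2|G3=1|1=1 G3=G0|G2=0|1=1 G4=NOT G2=NOT 1=0 -> 11110
Step 3: G0=G1=1 G1=G3=1 G2=G2|G3=1|1=1 G3=G0|G2=1|1=1 G4=NOT G2=NOT 1=0 -> 11110
State from step 3 equals state from step 2 -> cycle length 1

Answer: 1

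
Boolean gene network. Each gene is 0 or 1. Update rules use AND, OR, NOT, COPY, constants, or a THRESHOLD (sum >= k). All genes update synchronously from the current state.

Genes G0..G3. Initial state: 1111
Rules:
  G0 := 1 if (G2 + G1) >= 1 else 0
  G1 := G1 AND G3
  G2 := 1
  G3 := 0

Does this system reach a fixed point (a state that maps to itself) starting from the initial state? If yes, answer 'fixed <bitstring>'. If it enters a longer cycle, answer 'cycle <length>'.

Step 0: 1111
Step 1: G0=(1+1>=1)=1 G1=G1&G3=1&1=1 G2=1(const) G3=0(const) -> 1110
Step 2: G0=(1+1>=1)=1 G1=G1&G3=1&0=0 G2=1(const) G3=0(const) -> 1010
Step 3: G0=(1+0>=1)=1 G1=G1&G3=0&0=0 G2=1(const) G3=0(const) -> 1010
Fixed point reached at step 2: 1010

Answer: fixed 1010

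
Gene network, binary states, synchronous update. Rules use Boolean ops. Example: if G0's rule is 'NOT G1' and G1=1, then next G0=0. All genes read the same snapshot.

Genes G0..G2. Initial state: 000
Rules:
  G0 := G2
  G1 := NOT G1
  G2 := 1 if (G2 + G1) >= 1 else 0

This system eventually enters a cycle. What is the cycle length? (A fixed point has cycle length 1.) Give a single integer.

Step 0: 000
Step 1: G0=G2=0 G1=NOT G1=NOT 0=1 G2=(0+0>=1)=0 -> 010
Step 2: G0=G2=0 G1=NOT G1=NOT 1=0 G2=(0+1>=1)=1 -> 001
Step 3: G0=G2=1 G1=NOT G1=NOT 0=1 G2=(1+0>=1)=1 -> 111
Step 4: G0=G2=1 G1=NOT G1=NOT 1=0 G2=(1+1>=1)=1 -> 101
Step 5: G0=G2=1 G1=NOT G1=NOT 0=1 G2=(1+0>=1)=1 -> 111
State from step 5 equals state from step 3 -> cycle length 2

Answer: 2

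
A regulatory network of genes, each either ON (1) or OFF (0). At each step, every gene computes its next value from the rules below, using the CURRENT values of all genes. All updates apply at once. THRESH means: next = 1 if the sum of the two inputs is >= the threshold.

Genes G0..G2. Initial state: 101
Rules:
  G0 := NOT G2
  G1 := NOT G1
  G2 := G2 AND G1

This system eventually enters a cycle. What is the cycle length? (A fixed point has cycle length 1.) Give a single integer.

Step 0: 101
Step 1: G0=NOT G2=NOT 1=0 G1=NOT G1=NOT 0=1 G2=G2&G1=1&0=0 -> 010
Step 2: G0=NOT G2=NOT 0=1 G1=NOT G1=NOT 1=0 G2=G2&G1=0&1=0 -> 100
Step 3: G0=NOT G2=NOT 0=1 G1=NOT G1=NOT 0=1 G2=G2&G1=0&0=0 -> 110
Step 4: G0=NOT G2=NOT 0=1 G1=NOT G1=NOT 1=0 G2=G2&G1=0&1=0 -> 100
State from step 4 equals state from step 2 -> cycle length 2

Answer: 2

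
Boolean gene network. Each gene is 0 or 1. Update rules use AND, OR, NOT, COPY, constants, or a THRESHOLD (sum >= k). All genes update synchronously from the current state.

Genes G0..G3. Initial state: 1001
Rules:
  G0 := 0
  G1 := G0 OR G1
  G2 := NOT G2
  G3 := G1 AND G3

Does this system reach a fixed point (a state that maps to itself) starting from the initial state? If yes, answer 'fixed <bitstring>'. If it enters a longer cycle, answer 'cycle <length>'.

Step 0: 1001
Step 1: G0=0(const) G1=G0|G1=1|0=1 G2=NOT G2=NOT 0=1 G3=G1&G3=0&1=0 -> 0110
Step 2: G0=0(const) G1=G0|G1=0|1=1 G2=NOT G2=NOT 1=0 G3=G1&G3=1&0=0 -> 0100
Step 3: G0=0(const) G1=G0|G1=0|1=1 G2=NOT G2=NOT 0=1 G3=G1&G3=1&0=0 -> 0110
Cycle of length 2 starting at step 1 -> no fixed point

Answer: cycle 2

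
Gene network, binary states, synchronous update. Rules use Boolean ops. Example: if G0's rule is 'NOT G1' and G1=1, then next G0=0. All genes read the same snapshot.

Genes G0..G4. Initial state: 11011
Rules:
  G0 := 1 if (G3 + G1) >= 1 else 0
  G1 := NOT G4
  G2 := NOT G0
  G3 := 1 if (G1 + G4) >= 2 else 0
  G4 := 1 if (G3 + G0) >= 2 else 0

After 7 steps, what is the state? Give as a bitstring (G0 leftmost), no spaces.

Step 1: G0=(1+1>=1)=1 G1=NOT G4=NOT 1=0 G2=NOT G0=NOT 1=0 G3=(1+1>=2)=1 G4=(1+1>=2)=1 -> 10011
Step 2: G0=(1+0>=1)=1 G1=NOT G4=NOT 1=0 G2=NOT G0=NOT 1=0 G3=(0+1>=2)=0 G4=(1+1>=2)=1 -> 10001
Step 3: G0=(0+0>=1)=0 G1=NOT G4=NOT 1=0 G2=NOT G0=NOT 1=0 G3=(0+1>=2)=0 G4=(0+1>=2)=0 -> 00000
Step 4: G0=(0+0>=1)=0 G1=NOT G4=NOT 0=1 G2=NOT G0=NOT 0=1 G3=(0+0>=2)=0 G4=(0+0>=2)=0 -> 01100
Step 5: G0=(0+1>=1)=1 G1=NOT G4=NOT 0=1 G2=NOT G0=NOT 0=1 G3=(1+0>=2)=0 G4=(0+0>=2)=0 -> 11100
Step 6: G0=(0+1>=1)=1 G1=NOT G4=NOT 0=1 G2=NOT G0=NOT 1=0 G3=(1+0>=2)=0 G4=(0+1>=2)=0 -> 11000
Step 7: G0=(0+1>=1)=1 G1=NOT G4=NOT 0=1 G2=NOT G0=NOT 1=0 G3=(1+0>=2)=0 G4=(0+1>=2)=0 -> 11000

11000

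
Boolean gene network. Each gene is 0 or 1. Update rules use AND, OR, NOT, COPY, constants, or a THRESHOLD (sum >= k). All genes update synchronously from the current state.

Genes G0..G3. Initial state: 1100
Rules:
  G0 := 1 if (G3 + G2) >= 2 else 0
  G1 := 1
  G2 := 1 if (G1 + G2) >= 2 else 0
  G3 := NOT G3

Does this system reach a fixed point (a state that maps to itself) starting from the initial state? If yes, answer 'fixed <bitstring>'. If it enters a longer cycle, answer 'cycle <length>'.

Answer: cycle 2

Derivation:
Step 0: 1100
Step 1: G0=(0+0>=2)=0 G1=1(const) G2=(1+0>=2)=0 G3=NOT G3=NOT 0=1 -> 0101
Step 2: G0=(1+0>=2)=0 G1=1(const) G2=(1+0>=2)=0 G3=NOT G3=NOT 1=0 -> 0100
Step 3: G0=(0+0>=2)=0 G1=1(const) G2=(1+0>=2)=0 G3=NOT G3=NOT 0=1 -> 0101
Cycle of length 2 starting at step 1 -> no fixed point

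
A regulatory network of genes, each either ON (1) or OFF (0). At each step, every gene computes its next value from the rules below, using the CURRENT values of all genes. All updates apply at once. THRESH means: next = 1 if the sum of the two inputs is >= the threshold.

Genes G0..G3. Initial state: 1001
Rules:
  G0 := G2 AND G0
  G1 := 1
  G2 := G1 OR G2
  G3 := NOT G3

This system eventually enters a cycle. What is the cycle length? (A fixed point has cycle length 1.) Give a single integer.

Step 0: 1001
Step 1: G0=G2&G0=0&1=0 G1=1(const) G2=G1|G2=0|0=0 G3=NOT G3=NOT 1=0 -> 0100
Step 2: G0=G2&G0=0&0=0 G1=1(const) G2=G1|G2=1|0=1 G3=NOT G3=NOT 0=1 -> 0111
Step 3: G0=G2&G0=1&0=0 G1=1(const) G2=G1|G2=1|1=1 G3=NOT G3=NOT 1=0 -> 0110
Step 4: G0=G2&G0=1&0=0 G1=1(const) G2=G1|G2=1|1=1 G3=NOT G3=NOT 0=1 -> 0111
State from step 4 equals state from step 2 -> cycle length 2

Answer: 2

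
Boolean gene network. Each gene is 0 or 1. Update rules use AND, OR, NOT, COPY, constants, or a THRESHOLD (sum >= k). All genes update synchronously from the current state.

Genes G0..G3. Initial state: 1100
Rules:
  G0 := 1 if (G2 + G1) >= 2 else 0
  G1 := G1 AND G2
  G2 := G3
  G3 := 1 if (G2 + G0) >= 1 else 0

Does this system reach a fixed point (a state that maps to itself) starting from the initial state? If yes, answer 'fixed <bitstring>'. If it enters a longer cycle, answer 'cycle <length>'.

Answer: cycle 2

Derivation:
Step 0: 1100
Step 1: G0=(0+1>=2)=0 G1=G1&G2=1&0=0 G2=G3=0 G3=(0+1>=1)=1 -> 0001
Step 2: G0=(0+0>=2)=0 G1=G1&G2=0&0=0 G2=G3=1 G3=(0+0>=1)=0 -> 0010
Step 3: G0=(1+0>=2)=0 G1=G1&G2=0&1=0 G2=G3=0 G3=(1+0>=1)=1 -> 0001
Cycle of length 2 starting at step 1 -> no fixed point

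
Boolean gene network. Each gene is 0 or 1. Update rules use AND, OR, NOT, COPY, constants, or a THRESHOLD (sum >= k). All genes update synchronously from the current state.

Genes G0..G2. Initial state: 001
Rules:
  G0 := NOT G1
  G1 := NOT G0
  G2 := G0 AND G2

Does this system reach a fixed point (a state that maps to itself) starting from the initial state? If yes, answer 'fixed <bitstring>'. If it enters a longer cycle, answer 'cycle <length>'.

Step 0: 001
Step 1: G0=NOT G1=NOT 0=1 G1=NOT G0=NOT 0=1 G2=G0&G2=0&1=0 -> 110
Step 2: G0=NOT G1=NOT 1=0 G1=NOT G0=NOT 1=0 G2=G0&G2=1&0=0 -> 000
Step 3: G0=NOT G1=NOT 0=1 G1=NOT G0=NOT 0=1 G2=G0&G2=0&0=0 -> 110
Cycle of length 2 starting at step 1 -> no fixed point

Answer: cycle 2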